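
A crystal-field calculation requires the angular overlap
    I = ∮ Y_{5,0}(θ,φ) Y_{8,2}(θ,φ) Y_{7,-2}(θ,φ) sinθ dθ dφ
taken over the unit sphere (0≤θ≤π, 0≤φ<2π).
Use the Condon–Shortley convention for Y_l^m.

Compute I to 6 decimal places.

Checks pass: Σm=0; 20 even; l₃=7∈[3,13].
(2·5+1)(2·8+1)(2·7+1) = 2805
Δ: 6! 4! 10! / 21! → 1/814773960
sum: t=1:−1/87091200 t=2:+1/4976640 t=3:−1/2073600 t=4:+1/4976640 t=5:−1/87091200 = -1/9676800
3j²(5 8 7; 0 0 0) = Δ·Π!·Σ² = 360/46189  (sign +1)
sum: t=1:−1/1045094400 t=2:+1/23224320 t=3:−1/4354560 t=4:+1/4976640 t=5:−1/41472000 = -1/93312000
3j²(5 8 7; 0 2 -2) = Δ·Π!·Σ² = 32/138567  (sign +1)
combine: 4πI² = 2805·360/46189·32/138567 = 57600/11408683
take √, sign +1: I = 0.02004419

0.020044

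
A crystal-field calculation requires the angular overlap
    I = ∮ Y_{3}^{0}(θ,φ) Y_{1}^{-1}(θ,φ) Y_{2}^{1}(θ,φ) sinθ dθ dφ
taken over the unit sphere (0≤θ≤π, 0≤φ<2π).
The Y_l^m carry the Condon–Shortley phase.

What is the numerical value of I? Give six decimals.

m-sum 0 ✓  L=6 even ✓  2≤2≤4 ✓
Π(2lᵢ+1) = 7×3×5 = 105
triangle coeff Δ(3,1,2) = 1/105
Σ_t [1,1]: t=1:−1/4 = -1/4
(3j)²=3/35 [(3 1 2; 0 0 0)], sign=-1
Σ_t [0,0]: t=0:+1/12 = 1/12
(3j)²=1/35 [(3 1 2; 0 -1 1)], sign=-1
⇒ 4πI² = 9/35
I = (+1)√(9/35/(4π)) = 0.14304817

0.143048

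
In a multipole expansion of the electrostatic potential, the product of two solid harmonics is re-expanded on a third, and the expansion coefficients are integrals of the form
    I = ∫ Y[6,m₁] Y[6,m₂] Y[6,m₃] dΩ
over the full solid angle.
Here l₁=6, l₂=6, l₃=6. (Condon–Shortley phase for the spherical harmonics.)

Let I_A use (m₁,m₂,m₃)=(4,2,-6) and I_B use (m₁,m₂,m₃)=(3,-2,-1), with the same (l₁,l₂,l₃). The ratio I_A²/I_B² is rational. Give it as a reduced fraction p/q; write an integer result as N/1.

220/27

Same 6,6,6: normalisation and zero-m 3j drop out of the ratio.
A: Δ: 6! 6! 6! / 19! → 1/325909584; sum: t=2:+1/24883200 = 1/24883200; 3j²(6 6 6; 4 2 -6) = Δ·Π!·Σ² = 70/4199  (sign +1)
B: Δ: 6! 6! 6! / 19! → 1/325909584; sum: t=0:+1/1244160 t=1:−1/207360 t=2:+1/276480 t=3:−1/3110400 = -1/1382400; 3j²(6 6 6; 3 -2 -1) = Δ·Π!·Σ² = 189/92378  (sign +1)
I_A²/I_B² = (70/4199)/(189/92378) = 220/27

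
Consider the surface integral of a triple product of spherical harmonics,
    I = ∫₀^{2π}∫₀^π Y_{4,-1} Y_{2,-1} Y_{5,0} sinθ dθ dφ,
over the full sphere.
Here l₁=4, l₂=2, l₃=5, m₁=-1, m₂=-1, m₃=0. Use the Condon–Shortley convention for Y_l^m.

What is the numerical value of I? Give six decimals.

Σmᵢ = -2 ≠ 0, so the φ-integral vanishes; I = 0

0.000000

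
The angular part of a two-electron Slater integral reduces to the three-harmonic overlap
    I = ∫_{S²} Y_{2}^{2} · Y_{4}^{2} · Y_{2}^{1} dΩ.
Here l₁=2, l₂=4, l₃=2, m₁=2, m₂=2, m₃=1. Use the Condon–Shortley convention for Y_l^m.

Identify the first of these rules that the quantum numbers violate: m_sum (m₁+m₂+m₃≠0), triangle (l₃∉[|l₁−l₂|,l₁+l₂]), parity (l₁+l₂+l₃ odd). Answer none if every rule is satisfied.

Σmᵢ = 5  ✗
l₃∈[|l₁−l₂|,l₁+l₂]=[2,6], have l₃=2
Σlᵢ = 8 ⇒ even

m_sum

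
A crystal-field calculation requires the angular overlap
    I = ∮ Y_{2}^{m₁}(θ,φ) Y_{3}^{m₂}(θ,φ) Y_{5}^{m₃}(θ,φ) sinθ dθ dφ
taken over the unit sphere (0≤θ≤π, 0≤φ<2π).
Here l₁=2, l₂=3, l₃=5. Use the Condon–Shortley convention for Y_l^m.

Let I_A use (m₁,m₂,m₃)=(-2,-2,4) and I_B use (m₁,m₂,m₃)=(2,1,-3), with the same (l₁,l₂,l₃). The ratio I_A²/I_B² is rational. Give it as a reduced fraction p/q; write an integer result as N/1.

Same 2,3,5: normalisation and zero-m 3j drop out of the ratio.
A: Δ: 0! 4! 6! / 11! → 1/2310; sum: t=0:+1/2880 = 1/2880; 3j²(2 3 5; -2 -2 4) = Δ·Π!·Σ² = 3/55  (sign -1)
B: Δ: 0! 4! 6! / 11! → 1/2310; sum: t=0:+1/1152 = 1/1152; 3j²(2 3 5; 2 1 -3) = Δ·Π!·Σ² = 1/33  (sign +1)
I_A²/I_B² = (3/55)/(1/33) = 9/5

9/5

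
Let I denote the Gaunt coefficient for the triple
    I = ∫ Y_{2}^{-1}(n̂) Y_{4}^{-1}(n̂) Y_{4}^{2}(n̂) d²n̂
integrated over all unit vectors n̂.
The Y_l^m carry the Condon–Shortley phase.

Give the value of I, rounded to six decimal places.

0.127700

m-sum 0 ✓  L=10 even ✓  2≤4≤6 ✓
Π(2lᵢ+1) = 5×9×9 = 405
triangle coeff Δ(2,4,4) = 1/13860
Σ_t [0,2]: t=0:+1/192 t=1:−1/36 t=2:+1/192 = -5/288
(3j)²=20/693 [(2 4 4; 0 0 0)], sign=-1
Σ_t [1,2]: t=1:−1/96 t=2:+1/240 = -1/160
(3j)²=27/1540 [(2 4 4; -1 -1 2)], sign=-1
⇒ 4πI² = 1215/5929
I = (+1)√(1215/5929/(4π)) = 0.12770047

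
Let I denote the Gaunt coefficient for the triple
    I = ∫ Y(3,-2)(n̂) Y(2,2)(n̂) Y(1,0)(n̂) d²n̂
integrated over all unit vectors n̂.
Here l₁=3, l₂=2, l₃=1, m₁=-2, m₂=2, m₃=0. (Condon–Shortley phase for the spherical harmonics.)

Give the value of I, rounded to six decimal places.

Rules hold: Σm=0, L=6 even, 1≤1≤5.
N = 7·5·3 = 105
Δ = 4!·2!·0!/7! = 1/105
Racah Σ t=2..2: t=2:+1/4 = 1/4
⇒ 3j(3 2 1; 0 0 0)² = 3/35, sgn -1
Racah Σ t=4..4: t=4:+1/24 = 1/24
⇒ 3j(3 2 1; -2 2 0)² = 1/21, sgn -1
4πI² = N·(3j₀)²·(3jₘ)² = 3/7
I = +1·√(0.428571/4π) = 0.18467439

0.184674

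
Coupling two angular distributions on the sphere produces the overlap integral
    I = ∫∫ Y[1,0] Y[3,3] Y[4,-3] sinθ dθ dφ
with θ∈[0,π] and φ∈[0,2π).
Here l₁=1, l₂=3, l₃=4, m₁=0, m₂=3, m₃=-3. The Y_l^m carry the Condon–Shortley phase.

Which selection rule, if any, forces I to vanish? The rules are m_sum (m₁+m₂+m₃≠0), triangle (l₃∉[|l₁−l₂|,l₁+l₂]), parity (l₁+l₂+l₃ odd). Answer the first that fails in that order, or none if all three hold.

azimuthal sum: 0 + 3 − 3 = 0  ✓
2 ≤ 4 ≤ 4 (triangle on l)  ✓
L = 1 + 3 + 4 = 8 (even)  ✓

none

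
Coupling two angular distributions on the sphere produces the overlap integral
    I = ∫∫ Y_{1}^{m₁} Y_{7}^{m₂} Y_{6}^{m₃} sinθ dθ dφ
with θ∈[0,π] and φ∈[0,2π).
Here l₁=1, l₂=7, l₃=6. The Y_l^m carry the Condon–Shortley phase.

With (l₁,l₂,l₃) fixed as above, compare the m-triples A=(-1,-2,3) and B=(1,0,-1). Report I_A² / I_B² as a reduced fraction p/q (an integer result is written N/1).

l's match ⇒ only the (l;m) 3-j factors differ between A and B.
A: triangle coeff Δ(1,7,6) = 1/1365; Σ_t [2,2]: t=2:+1/4354560 = 1/4354560; (3j)²=2/273 [(1 7 6; -1 -2 3)], sign=-1
B: triangle coeff Δ(1,7,6) = 1/1365; Σ_t [0,0]: t=0:+1/1209600 = 1/1209600; (3j)²=1/65 [(1 7 6; 1 0 -1)], sign=-1
I_A²/I_B² = (2/273)/(1/65) = 10/21

10/21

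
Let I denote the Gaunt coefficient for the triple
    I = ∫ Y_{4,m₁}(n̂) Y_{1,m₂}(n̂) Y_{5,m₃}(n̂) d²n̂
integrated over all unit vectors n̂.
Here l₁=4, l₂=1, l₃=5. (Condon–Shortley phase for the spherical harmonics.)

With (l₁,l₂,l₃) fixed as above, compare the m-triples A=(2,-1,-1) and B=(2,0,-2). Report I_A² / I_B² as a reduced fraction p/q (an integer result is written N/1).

2/7

Shared (l₁,l₂,l₃)=(4,1,5): N and (l;000)² cancel in I_A²/I_B².
A: Δ = 0!·8!·2!/11! = 1/495; Racah Σ t=0..0: t=0:+1/2880 = 1/2880; ⇒ 3j(4 1 5; 2 -1 -1)² = 2/165, sgn +1
B: Δ = 0!·8!·2!/11! = 1/495; Racah Σ t=0..0: t=0:+1/1440 = 1/1440; ⇒ 3j(4 1 5; 2 0 -2)² = 7/165, sgn -1
I_A²/I_B² = (2/165)/(7/165) = 2/7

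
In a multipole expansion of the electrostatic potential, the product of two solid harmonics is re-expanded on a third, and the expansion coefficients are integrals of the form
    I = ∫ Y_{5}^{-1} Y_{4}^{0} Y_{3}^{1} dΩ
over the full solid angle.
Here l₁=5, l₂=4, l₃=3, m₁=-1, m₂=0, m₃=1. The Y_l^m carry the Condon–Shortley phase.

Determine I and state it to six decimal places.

-0.086020

m-sum 0 ✓  L=12 even ✓  1≤3≤9 ✓
Π(2lᵢ+1) = 11×9×7 = 693
triangle coeff Δ(5,4,3) = 1/180180
Σ_t [2,4]: t=2:+1/576 t=3:−1/144 t=4:+1/576 = -1/288
(3j)²=20/1001 [(5 4 3; 0 0 0)], sign=+1
Σ_t [2,4]: t=2:+1/2304 t=3:−1/216 t=4:+1/384 = -11/6912
(3j)²=11/1638 [(5 4 3; -1 0 1)], sign=-1
⇒ 4πI² = 110/1183
I = (-1)√(110/1183/(4π)) = -0.08601992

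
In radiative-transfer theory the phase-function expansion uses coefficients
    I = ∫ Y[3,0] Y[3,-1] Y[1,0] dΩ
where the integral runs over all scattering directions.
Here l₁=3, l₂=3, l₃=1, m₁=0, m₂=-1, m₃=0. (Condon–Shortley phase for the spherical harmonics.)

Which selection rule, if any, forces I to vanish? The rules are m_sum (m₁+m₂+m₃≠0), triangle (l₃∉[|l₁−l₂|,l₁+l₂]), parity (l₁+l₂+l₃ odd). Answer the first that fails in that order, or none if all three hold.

m_sum

Σmᵢ = -1  ✗
l₃∈[|l₁−l₂|,l₁+l₂]=[0,6], have l₃=1
Σlᵢ = 7 ⇒ odd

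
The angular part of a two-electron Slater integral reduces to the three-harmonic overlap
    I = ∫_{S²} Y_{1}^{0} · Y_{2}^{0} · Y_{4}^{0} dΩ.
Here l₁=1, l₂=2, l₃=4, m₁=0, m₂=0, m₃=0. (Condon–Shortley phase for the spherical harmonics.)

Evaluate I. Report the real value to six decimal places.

triangle: need 1≤l₃≤3, have 4; I=0

0.000000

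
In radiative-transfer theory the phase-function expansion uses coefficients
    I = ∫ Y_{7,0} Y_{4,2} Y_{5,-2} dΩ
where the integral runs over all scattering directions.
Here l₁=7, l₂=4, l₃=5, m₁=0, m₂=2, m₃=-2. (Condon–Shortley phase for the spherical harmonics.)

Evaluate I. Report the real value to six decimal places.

Checks pass: Σm=0; 16 even; l₃=5∈[3,11].
(2·7+1)(2·4+1)(2·5+1) = 1485
Δ: 6! 8! 2! / 17! → 1/6126120
sum: t=2:+1/69120 t=3:−1/20736 t=4:+1/69120 = -1/51840
3j²(7 4 5; 0 0 0) = Δ·Π!·Σ² = 280/21879  (sign +1)
sum: t=4:+1/69120 t=5:−1/172800 t=6:+1/7257600 = 1/113400
3j²(7 4 5; 0 2 -2) = Δ·Π!·Σ² = 512/36465  (sign -1)
combine: 4πI² = 1485·280/21879·512/36465 = 143360/537251
take √, sign -1: I = -0.14572043

-0.145720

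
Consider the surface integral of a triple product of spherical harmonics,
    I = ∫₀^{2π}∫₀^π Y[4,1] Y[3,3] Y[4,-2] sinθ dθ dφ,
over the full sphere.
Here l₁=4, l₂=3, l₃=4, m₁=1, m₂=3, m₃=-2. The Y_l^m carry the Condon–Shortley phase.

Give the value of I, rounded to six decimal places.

0.000000

Σmᵢ = 2 ≠ 0, so the φ-integral vanishes; I = 0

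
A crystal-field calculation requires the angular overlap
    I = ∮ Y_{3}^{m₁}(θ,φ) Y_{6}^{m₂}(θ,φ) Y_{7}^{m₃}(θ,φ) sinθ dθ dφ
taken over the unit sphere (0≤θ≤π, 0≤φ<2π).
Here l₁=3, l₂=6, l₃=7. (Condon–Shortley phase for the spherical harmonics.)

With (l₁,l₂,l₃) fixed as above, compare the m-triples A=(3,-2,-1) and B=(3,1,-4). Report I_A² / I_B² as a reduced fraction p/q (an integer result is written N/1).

Same 3,6,7: normalisation and zero-m 3j drop out of the ratio.
A: Δ: 2! 4! 10! / 17! → 1/2042040; sum: t=0:+1/829440 = 1/829440; 3j²(3 6 7; 3 -2 -1) = Δ·Π!·Σ² = 35/2431  (sign +1)
B: Δ: 2! 4! 10! / 17! → 1/2042040; sum: t=0:+1/1451520 = 1/1451520; 3j²(3 6 7; 3 1 -4) = Δ·Π!·Σ² = 75/3094  (sign -1)
I_A²/I_B² = (35/2431)/(75/3094) = 98/165

98/165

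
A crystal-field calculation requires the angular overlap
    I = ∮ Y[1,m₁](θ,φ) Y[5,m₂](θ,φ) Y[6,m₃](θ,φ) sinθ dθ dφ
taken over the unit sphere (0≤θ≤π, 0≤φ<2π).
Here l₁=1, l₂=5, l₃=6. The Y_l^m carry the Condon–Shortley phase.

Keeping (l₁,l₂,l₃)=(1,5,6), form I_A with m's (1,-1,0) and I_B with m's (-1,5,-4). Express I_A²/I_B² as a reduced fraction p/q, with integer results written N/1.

Shared (l₁,l₂,l₃)=(1,5,6): N and (l;000)² cancel in I_A²/I_B².
A: Δ = 0!·2!·10!/13! = 1/858; Racah Σ t=0..0: t=0:+1/34560 = 1/34560; ⇒ 3j(1 5 6; 1 -1 0)² = 5/286, sgn +1
B: Δ = 0!·2!·10!/13! = 1/858; Racah Σ t=0..0: t=0:+1/7257600 = 1/7257600; ⇒ 3j(1 5 6; -1 5 -4)² = 1/858, sgn +1
I_A²/I_B² = (5/286)/(1/858) = 15/1

15/1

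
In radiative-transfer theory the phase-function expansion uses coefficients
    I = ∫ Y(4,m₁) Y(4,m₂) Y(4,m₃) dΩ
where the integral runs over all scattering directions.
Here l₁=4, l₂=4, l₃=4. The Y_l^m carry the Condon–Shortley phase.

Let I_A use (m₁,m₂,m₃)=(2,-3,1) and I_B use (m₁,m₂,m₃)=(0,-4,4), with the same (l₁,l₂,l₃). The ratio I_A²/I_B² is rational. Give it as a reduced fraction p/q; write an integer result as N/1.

5/14

Shared (l₁,l₂,l₃)=(4,4,4): N and (l;000)² cancel in I_A²/I_B².
A: Δ = 4!·4!·4!/13! = 1/450450; Racah Σ t=0..1: t=0:+1/576 t=1:−1/864 = 1/1728; ⇒ 3j(4 4 4; 2 -3 1)² = 5/1287, sgn -1
B: Δ = 4!·4!·4!/13! = 1/450450; Racah Σ t=0..0: t=0:+1/13824 = 1/13824; ⇒ 3j(4 4 4; 0 -4 4)² = 14/1287, sgn +1
I_A²/I_B² = (5/1287)/(14/1287) = 5/14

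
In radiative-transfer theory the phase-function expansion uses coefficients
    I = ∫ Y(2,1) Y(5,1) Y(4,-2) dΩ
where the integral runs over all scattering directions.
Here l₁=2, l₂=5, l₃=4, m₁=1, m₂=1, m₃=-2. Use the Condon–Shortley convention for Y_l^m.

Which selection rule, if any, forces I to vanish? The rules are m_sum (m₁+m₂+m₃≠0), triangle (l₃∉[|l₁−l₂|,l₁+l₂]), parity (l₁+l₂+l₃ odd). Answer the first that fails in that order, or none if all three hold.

parity

azimuthal sum: 1 + 1 − 2 = 0  ✓
3 ≤ 4 ≤ 7 (triangle on l)  ✓
L = 2 + 5 + 4 = 11 (odd)  ✗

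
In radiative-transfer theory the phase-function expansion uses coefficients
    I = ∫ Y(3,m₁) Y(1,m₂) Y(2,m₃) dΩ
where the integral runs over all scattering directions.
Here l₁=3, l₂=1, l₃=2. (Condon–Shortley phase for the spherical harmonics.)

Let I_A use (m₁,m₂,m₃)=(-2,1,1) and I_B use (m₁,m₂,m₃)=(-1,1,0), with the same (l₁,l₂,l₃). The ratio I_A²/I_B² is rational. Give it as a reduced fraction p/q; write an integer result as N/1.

5/3

Shared (l₁,l₂,l₃)=(3,1,2): N and (l;000)² cancel in I_A²/I_B².
A: Δ = 2!·4!·0!/7! = 1/105; Racah Σ t=2..2: t=2:+1/12 = 1/12; ⇒ 3j(3 1 2; -2 1 1)² = 2/21, sgn -1
B: Δ = 2!·4!·0!/7! = 1/105; Racah Σ t=2..2: t=2:+1/8 = 1/8; ⇒ 3j(3 1 2; -1 1 0)² = 2/35, sgn +1
I_A²/I_B² = (2/21)/(2/35) = 5/3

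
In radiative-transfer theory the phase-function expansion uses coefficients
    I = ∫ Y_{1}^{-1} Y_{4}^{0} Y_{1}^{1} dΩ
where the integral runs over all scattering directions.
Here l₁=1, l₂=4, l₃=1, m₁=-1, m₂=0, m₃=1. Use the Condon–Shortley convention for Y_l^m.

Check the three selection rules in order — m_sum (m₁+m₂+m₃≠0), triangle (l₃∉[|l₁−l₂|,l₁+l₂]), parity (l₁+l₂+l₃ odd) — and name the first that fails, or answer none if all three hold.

Σmᵢ = 0  ✓
l₃∈[|l₁−l₂|,l₁+l₂]=[3,5], have l₃=1  ✗
Σlᵢ = 6 ⇒ even

triangle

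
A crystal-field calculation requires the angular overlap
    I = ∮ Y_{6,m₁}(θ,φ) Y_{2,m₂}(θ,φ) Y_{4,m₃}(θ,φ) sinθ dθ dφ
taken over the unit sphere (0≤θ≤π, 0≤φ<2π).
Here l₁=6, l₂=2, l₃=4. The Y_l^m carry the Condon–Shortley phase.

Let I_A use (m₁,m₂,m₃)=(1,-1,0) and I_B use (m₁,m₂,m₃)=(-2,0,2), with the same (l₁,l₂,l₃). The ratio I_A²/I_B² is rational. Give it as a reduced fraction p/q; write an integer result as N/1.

Same 6,2,4: normalisation and zero-m 3j drop out of the ratio.
A: Δ: 4! 8! 0! / 13! → 1/6435; sum: t=1:−1/3456 = -1/3456; 3j²(6 2 4; 1 -1 0) = Δ·Π!·Σ² = 35/1287  (sign -1)
B: Δ: 4! 8! 0! / 13! → 1/6435; sum: t=2:+1/5760 = 1/5760; 3j²(6 2 4; -2 0 2) = Δ·Π!·Σ² = 56/2145  (sign +1)
I_A²/I_B² = (35/1287)/(56/2145) = 25/24

25/24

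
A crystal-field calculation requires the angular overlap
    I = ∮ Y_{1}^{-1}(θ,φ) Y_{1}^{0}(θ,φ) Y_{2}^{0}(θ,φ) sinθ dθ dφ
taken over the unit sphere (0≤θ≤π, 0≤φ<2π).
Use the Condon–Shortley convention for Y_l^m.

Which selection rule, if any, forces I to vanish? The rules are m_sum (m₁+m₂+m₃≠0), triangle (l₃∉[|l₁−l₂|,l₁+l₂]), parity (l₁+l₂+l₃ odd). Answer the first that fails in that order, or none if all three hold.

Σmᵢ = -1  ✗
l₃∈[|l₁−l₂|,l₁+l₂]=[0,2], have l₃=2
Σlᵢ = 4 ⇒ even

m_sum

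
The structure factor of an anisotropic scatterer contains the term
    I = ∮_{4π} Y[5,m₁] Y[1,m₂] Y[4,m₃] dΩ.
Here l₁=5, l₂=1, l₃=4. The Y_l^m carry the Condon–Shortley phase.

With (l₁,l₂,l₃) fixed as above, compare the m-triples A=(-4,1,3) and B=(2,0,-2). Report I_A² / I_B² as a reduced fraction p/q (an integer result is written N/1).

12/7

Same 5,1,4: normalisation and zero-m 3j drop out of the ratio.
A: Δ: 2! 8! 0! / 11! → 1/495; sum: t=2:+1/10080 = 1/10080; 3j²(5 1 4; -4 1 3) = Δ·Π!·Σ² = 4/55  (sign -1)
B: Δ: 2! 8! 0! / 11! → 1/495; sum: t=1:−1/1440 = -1/1440; 3j²(5 1 4; 2 0 -2) = Δ·Π!·Σ² = 7/165  (sign -1)
I_A²/I_B² = (4/55)/(7/165) = 12/7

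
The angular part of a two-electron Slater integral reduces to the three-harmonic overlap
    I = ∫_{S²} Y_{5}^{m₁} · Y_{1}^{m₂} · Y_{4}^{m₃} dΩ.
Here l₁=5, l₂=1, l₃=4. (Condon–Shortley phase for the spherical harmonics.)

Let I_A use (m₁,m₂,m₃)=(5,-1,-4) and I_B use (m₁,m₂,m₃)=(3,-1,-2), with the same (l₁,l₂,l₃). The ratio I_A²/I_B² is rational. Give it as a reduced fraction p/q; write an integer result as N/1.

45/28

Same 5,1,4: normalisation and zero-m 3j drop out of the ratio.
A: Δ: 2! 8! 0! / 11! → 1/495; sum: t=0:+1/80640 = 1/80640; 3j²(5 1 4; 5 -1 -4) = Δ·Π!·Σ² = 1/11  (sign +1)
B: Δ: 2! 8! 0! / 11! → 1/495; sum: t=0:+1/2880 = 1/2880; 3j²(5 1 4; 3 -1 -2) = Δ·Π!·Σ² = 28/495  (sign +1)
I_A²/I_B² = (1/11)/(28/495) = 45/28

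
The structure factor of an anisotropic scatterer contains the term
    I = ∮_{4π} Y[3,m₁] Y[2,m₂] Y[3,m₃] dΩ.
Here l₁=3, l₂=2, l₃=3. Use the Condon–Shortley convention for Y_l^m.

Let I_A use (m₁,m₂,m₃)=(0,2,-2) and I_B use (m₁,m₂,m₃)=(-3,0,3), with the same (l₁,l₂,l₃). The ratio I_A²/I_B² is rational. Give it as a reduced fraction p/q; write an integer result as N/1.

l's match ⇒ only the (l;m) 3-j factors differ between A and B.
A: triangle coeff Δ(3,2,3) = 1/3780; Σ_t [2,2]: t=2:+1/24 = 1/24; (3j)²=1/21 [(3 2 3; 0 2 -2)], sign=-1
B: triangle coeff Δ(3,2,3) = 1/3780; Σ_t [2,2]: t=2:+1/96 = 1/96; (3j)²=5/84 [(3 2 3; -3 0 3)], sign=+1
I_A²/I_B² = (1/21)/(5/84) = 4/5

4/5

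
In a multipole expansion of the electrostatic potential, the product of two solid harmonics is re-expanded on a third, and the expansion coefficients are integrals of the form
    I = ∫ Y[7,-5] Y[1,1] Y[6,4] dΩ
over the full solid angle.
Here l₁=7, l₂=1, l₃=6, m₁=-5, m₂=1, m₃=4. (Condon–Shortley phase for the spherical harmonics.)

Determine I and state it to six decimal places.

-0.284256

Rules hold: Σm=0, L=14 even, 6≤6≤8.
N = 15·3·13 = 585
Δ = 2!·12!·0!/15! = 1/1365
Racah Σ t=1..1: t=1:−1/518400 = -1/518400
⇒ 3j(7 1 6; 0 0 0)² = 7/195, sgn -1
Racah Σ t=2..2: t=2:+1/14515200 = 1/14515200
⇒ 3j(7 1 6; -5 1 4)² = 22/455, sgn +1
4πI² = N·(3j₀)²·(3jₘ)² = 66/65
I = -1·√(1.01538/4π) = -0.28425647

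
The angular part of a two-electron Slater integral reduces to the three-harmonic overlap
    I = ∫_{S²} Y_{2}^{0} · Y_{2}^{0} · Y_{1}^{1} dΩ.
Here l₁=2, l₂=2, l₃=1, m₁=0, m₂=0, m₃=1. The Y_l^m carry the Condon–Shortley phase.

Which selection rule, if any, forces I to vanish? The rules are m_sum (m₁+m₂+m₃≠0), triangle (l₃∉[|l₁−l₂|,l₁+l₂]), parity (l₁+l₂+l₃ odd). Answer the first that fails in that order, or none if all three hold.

Σmᵢ = 1  ✗
l₃∈[|l₁−l₂|,l₁+l₂]=[0,4], have l₃=1
Σlᵢ = 5 ⇒ odd

m_sum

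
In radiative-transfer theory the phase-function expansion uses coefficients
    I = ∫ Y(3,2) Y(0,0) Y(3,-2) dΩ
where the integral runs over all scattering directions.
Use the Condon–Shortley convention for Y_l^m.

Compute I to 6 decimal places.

m-sum 0 ✓  L=6 even ✓  3≤3≤3 ✓
Π(2lᵢ+1) = 7×1×7 = 49
triangle coeff Δ(3,0,3) = 1/7
Σ_t [0,0]: t=0:+1/36 = 1/36
(3j)²=1/7 [(3 0 3; 0 0 0)], sign=-1
Σ_t [0,0]: t=0:+1/120 = 1/120
(3j)²=1/7 [(3 0 3; 2 0 -2)], sign=-1
⇒ 4πI² = 1/1
I = (+1)√(1/1/(4π)) = 0.28209479

0.282095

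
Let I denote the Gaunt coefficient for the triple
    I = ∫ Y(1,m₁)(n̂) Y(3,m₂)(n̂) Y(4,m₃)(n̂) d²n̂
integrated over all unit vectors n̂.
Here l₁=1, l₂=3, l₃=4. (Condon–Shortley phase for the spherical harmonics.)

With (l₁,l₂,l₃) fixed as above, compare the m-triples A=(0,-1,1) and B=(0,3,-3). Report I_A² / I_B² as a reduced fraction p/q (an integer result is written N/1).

Shared (l₁,l₂,l₃)=(1,3,4): N and (l;000)² cancel in I_A²/I_B².
A: Δ = 0!·2!·6!/9! = 1/252; Racah Σ t=0..0: t=0:+1/48 = 1/48; ⇒ 3j(1 3 4; 0 -1 1)² = 5/84, sgn -1
B: Δ = 0!·2!·6!/9! = 1/252; Racah Σ t=0..0: t=0:+1/720 = 1/720; ⇒ 3j(1 3 4; 0 3 -3)² = 1/36, sgn -1
I_A²/I_B² = (5/84)/(1/36) = 15/7

15/7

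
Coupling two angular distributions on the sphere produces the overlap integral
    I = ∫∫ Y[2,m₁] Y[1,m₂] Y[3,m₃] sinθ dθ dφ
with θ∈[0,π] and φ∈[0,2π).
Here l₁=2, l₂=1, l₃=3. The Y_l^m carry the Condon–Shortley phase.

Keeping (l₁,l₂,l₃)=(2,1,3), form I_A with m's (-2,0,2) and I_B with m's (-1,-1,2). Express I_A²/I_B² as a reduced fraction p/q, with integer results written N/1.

1/2

Same 2,1,3: normalisation and zero-m 3j drop out of the ratio.
A: Δ: 0! 4! 2! / 7! → 1/105; sum: t=0:+1/24 = 1/24; 3j²(2 1 3; -2 0 2) = Δ·Π!·Σ² = 1/21  (sign -1)
B: Δ: 0! 4! 2! / 7! → 1/105; sum: t=0:+1/12 = 1/12; 3j²(2 1 3; -1 -1 2) = Δ·Π!·Σ² = 2/21  (sign -1)
I_A²/I_B² = (1/21)/(2/21) = 1/2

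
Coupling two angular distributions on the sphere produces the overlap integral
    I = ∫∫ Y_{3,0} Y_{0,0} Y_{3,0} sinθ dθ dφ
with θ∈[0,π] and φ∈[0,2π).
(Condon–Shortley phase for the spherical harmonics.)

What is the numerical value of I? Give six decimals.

0.282095

Checks pass: Σm=0; 6 even; l₃=3∈[3,3].
(2·3+1)(2·0+1)(2·3+1) = 49
Δ: 0! 6! 0! / 7! → 1/7
sum: t=0:+1/36 = 1/36
3j²(3 0 3; 0 0 0) = Δ·Π!·Σ² = 1/7  (sign -1)
(m-triple is (0,0,0) — same symbol as above.)
combine: 4πI² = 49·1/7·1/7 = 1/1
take √, sign +1: I = 0.28209479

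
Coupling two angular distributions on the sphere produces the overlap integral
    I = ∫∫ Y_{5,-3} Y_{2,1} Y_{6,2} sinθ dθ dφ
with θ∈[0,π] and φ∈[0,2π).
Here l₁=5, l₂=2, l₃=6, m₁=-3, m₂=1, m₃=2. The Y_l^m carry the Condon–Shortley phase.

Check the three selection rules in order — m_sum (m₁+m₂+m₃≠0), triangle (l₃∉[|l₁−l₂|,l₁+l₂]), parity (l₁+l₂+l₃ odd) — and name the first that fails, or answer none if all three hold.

Σmᵢ = 0  ✓
l₃∈[|l₁−l₂|,l₁+l₂]=[3,7], have l₃=6  ✓
Σlᵢ = 13 ⇒ odd  ✗

parity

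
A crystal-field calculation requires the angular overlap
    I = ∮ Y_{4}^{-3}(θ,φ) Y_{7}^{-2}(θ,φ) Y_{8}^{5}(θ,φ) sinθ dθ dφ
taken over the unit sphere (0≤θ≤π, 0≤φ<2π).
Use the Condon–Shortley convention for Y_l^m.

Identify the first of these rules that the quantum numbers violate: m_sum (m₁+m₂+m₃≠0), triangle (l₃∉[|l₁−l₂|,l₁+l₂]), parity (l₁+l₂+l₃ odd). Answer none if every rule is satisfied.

m₁+m₂+m₃ = -3 − 2 + 5 = 0  ✓
triangle: |4−7|=3 ≤ l₃=8 ≤ 4+7=11  ✓
parity: l₁+l₂+l₃ = 19 is odd  ✗

parity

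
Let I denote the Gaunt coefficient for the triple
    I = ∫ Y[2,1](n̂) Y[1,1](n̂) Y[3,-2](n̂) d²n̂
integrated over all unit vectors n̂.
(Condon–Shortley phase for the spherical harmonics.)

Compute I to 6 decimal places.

Checks pass: Σm=0; 6 even; l₃=3∈[1,3].
(2·2+1)(2·1+1)(2·3+1) = 105
Δ: 0! 4! 2! / 7! → 1/105
sum: t=0:+1/4 = 1/4
3j²(2 1 3; 0 0 0) = Δ·Π!·Σ² = 3/35  (sign -1)
sum: t=0:+1/12 = 1/12
3j²(2 1 3; 1 1 -2) = Δ·Π!·Σ² = 2/21  (sign -1)
combine: 4πI² = 105·3/35·2/21 = 6/7
take √, sign +1: I = 0.26116903

0.261169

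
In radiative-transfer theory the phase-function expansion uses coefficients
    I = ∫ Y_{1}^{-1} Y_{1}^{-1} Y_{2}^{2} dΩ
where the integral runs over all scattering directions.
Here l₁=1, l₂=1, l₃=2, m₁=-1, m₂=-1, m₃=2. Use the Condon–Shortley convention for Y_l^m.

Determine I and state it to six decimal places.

Rules hold: Σm=0, L=4 even, 0≤2≤2.
N = 3·3·5 = 45
Δ = 0!·2!·2!/5! = 1/30
Racah Σ t=0..0: t=0:+1/1 = 1/1
⇒ 3j(1 1 2; 0 0 0)² = 2/15, sgn +1
Racah Σ t=0..0: t=0:+1/4 = 1/4
⇒ 3j(1 1 2; -1 -1 2)² = 1/5, sgn +1
4πI² = N·(3j₀)²·(3jₘ)² = 6/5
I = +1·√(1.2/4π) = 0.30901936

0.309019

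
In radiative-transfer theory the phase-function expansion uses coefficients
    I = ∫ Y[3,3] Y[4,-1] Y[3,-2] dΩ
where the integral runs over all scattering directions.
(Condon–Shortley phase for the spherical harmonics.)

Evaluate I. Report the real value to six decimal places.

Checks pass: Σm=0; 10 even; l₃=3∈[1,7].
(2·3+1)(2·4+1)(2·3+1) = 441
Δ: 4! 2! 4! / 11! → 1/34650
sum: t=1:−1/72 t=2:+1/16 t=3:−1/72 = 5/144
3j²(3 4 3; 0 0 0) = Δ·Π!·Σ² = 2/77  (sign -1)
sum: t=0:+1/288 = 1/288
3j²(3 4 3; 3 -1 -2) = Δ·Π!·Σ² = 5/231  (sign -1)
combine: 4πI² = 441·2/77·5/231 = 30/121
take √, sign +1: I = 0.14046335

0.140463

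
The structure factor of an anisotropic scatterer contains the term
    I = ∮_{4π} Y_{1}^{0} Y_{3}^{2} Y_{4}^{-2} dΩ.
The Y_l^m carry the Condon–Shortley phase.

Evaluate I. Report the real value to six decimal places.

Checks pass: Σm=0; 8 even; l₃=4∈[2,4].
(2·1+1)(2·3+1)(2·4+1) = 189
Δ: 0! 2! 6! / 9! → 1/252
sum: t=0:+1/36 = 1/36
3j²(1 3 4; 0 0 0) = Δ·Π!·Σ² = 4/63  (sign +1)
sum: t=0:+1/120 = 1/120
3j²(1 3 4; 0 2 -2) = Δ·Π!·Σ² = 1/21  (sign +1)
combine: 4πI² = 189·4/63·1/21 = 4/7
take √, sign +1: I = 0.21324362

0.213244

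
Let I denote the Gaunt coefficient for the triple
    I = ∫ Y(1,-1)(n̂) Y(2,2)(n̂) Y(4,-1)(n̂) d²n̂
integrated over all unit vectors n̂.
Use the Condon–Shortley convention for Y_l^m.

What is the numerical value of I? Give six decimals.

0.000000

|1−2|≤4≤1+2 violated ⇒ I = 0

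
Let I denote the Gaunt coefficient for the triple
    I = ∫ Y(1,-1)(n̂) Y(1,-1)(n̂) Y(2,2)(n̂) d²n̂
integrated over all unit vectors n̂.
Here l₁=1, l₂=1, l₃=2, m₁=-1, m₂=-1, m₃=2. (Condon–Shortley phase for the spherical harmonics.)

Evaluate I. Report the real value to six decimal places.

0.309019

Checks pass: Σm=0; 4 even; l₃=2∈[0,2].
(2·1+1)(2·1+1)(2·2+1) = 45
Δ: 0! 2! 2! / 5! → 1/30
sum: t=0:+1/1 = 1/1
3j²(1 1 2; 0 0 0) = Δ·Π!·Σ² = 2/15  (sign +1)
sum: t=0:+1/4 = 1/4
3j²(1 1 2; -1 -1 2) = Δ·Π!·Σ² = 1/5  (sign +1)
combine: 4πI² = 45·2/15·1/5 = 6/5
take √, sign +1: I = 0.30901936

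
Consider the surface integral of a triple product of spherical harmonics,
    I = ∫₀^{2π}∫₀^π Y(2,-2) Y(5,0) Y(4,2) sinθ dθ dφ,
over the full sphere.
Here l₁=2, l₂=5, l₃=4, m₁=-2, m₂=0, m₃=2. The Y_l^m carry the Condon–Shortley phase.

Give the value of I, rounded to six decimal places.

0.000000

Σlᵢ=11 odd — θ-integrand is odd under cosθ→−cosθ; I=0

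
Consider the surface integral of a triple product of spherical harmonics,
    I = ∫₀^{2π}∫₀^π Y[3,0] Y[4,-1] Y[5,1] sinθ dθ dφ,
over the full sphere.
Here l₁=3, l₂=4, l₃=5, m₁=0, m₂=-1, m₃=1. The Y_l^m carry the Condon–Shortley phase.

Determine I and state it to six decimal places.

-0.115089

Checks pass: Σm=0; 12 even; l₃=5∈[1,7].
(2·3+1)(2·4+1)(2·5+1) = 693
Δ: 2! 4! 6! / 13! → 1/180180
sum: t=0:+1/576 t=1:−1/144 t=2:+1/576 = -1/288
3j²(3 4 5; 0 0 0) = Δ·Π!·Σ² = 20/1001  (sign +1)
sum: t=0:+1/432 t=1:−1/192 t=2:+1/1440 = -19/8640
3j²(3 4 5; 0 -1 1) = Δ·Π!·Σ² = 361/30030  (sign -1)
combine: 4πI² = 693·20/1001·361/30030 = 2166/13013
take √, sign -1: I = -0.11508947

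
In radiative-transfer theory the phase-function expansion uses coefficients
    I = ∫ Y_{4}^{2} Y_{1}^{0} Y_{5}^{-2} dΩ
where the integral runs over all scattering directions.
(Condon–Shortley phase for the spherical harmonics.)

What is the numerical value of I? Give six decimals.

Rules hold: Σm=0, L=10 even, 3≤5≤5.
N = 9·3·11 = 297
Δ = 0!·8!·2!/11! = 1/495
Racah Σ t=0..0: t=0:+1/576 = 1/576
⇒ 3j(4 1 5; 0 0 0)² = 5/99, sgn -1
Racah Σ t=0..0: t=0:+1/1440 = 1/1440
⇒ 3j(4 1 5; 2 0 -2)² = 7/165, sgn -1
4πI² = N·(3j₀)²·(3jₘ)² = 7/11
I = +1·√(0.636364/4π) = 0.22503380

0.225034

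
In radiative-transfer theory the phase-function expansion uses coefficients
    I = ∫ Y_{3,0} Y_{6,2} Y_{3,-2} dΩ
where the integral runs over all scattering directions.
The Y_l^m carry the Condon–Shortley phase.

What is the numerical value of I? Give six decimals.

0.177420

Checks pass: Σm=0; 12 even; l₃=3∈[3,9].
(2·3+1)(2·6+1)(2·3+1) = 637
Δ: 6! 0! 6! / 13! → 1/12012
sum: t=3:−1/1296 = -1/1296
3j²(3 6 3; 0 0 0) = Δ·Π!·Σ² = 100/3003  (sign +1)
sum: t=3:−1/4320 = -1/4320
3j²(3 6 3; 0 2 -2) = Δ·Π!·Σ² = 8/429  (sign +1)
combine: 4πI² = 637·100/3003·8/429 = 5600/14157
take √, sign +1: I = 0.17742036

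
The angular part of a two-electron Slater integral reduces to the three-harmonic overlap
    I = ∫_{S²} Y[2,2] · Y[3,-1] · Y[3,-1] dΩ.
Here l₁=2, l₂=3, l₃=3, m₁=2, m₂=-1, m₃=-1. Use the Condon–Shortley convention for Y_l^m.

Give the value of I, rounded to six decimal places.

0.206013

Checks pass: Σm=0; 8 even; l₃=3∈[1,5].
(2·2+1)(2·3+1)(2·3+1) = 245
Δ: 2! 2! 4! / 9! → 1/3780
sum: t=0:+1/24 t=1:−1/4 t=2:+1/24 = -1/6
3j²(2 3 3; 0 0 0) = Δ·Π!·Σ² = 4/105  (sign +1)
sum: t=0:+1/16 = 1/16
3j²(2 3 3; 2 -1 -1) = Δ·Π!·Σ² = 2/35  (sign +1)
combine: 4πI² = 245·4/105·2/35 = 8/15
take √, sign +1: I = 0.20601291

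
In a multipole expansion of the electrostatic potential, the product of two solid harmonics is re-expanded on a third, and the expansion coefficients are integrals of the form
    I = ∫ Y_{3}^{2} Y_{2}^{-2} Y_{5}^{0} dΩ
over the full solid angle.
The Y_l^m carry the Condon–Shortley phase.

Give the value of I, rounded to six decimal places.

0.053579

Rules hold: Σm=0, L=10 even, 1≤5≤5.
N = 7·5·11 = 385
Δ = 0!·6!·4!/11! = 1/2310
Racah Σ t=0..0: t=0:+1/144 = 1/144
⇒ 3j(3 2 5; 0 0 0)² = 10/231, sgn -1
Racah Σ t=0..0: t=0:+1/2880 = 1/2880
⇒ 3j(3 2 5; 2 -2 0)² = 1/462, sgn -1
4πI² = N·(3j₀)²·(3jₘ)² = 25/693
I = +1·√(0.036075/4π) = 0.05357948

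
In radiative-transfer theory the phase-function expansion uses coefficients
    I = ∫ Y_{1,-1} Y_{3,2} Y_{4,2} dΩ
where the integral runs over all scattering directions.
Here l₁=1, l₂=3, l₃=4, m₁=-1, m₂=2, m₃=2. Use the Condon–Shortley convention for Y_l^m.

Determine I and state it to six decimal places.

-1 + 2 + 2 = 3 ≠ 0: azimuthal integral kills it; I = 0

0.000000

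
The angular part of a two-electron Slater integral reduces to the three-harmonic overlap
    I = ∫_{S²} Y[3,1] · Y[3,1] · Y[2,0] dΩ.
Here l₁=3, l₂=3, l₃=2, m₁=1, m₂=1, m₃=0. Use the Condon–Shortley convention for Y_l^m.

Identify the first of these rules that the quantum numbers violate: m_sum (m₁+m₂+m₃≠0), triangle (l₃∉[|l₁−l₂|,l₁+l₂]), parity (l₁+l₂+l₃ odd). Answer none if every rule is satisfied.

m_sum

azimuthal sum: 1 + 1 + 0 = 2  ✗
0 ≤ 2 ≤ 6 (triangle on l)
L = 3 + 3 + 2 = 8 (even)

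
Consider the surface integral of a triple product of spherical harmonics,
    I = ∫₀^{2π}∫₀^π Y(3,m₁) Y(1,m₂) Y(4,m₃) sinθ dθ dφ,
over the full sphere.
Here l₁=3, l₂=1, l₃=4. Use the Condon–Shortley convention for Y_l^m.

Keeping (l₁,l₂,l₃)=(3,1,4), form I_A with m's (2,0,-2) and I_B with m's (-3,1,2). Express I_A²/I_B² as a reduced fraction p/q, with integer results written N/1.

Same 3,1,4: normalisation and zero-m 3j drop out of the ratio.
A: Δ: 0! 6! 2! / 9! → 1/252; sum: t=0:+1/120 = 1/120; 3j²(3 1 4; 2 0 -2) = Δ·Π!·Σ² = 1/21  (sign +1)
B: Δ: 0! 6! 2! / 9! → 1/252; sum: t=0:+1/1440 = 1/1440; 3j²(3 1 4; -3 1 2) = Δ·Π!·Σ² = 1/252  (sign +1)
I_A²/I_B² = (1/21)/(1/252) = 12/1

12/1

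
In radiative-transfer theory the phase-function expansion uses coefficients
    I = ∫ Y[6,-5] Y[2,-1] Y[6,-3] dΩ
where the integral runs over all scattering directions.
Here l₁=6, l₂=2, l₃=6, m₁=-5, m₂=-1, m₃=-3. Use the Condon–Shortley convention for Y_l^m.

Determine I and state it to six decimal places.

0.000000

Σmᵢ = -9 ≠ 0, so the φ-integral vanishes; I = 0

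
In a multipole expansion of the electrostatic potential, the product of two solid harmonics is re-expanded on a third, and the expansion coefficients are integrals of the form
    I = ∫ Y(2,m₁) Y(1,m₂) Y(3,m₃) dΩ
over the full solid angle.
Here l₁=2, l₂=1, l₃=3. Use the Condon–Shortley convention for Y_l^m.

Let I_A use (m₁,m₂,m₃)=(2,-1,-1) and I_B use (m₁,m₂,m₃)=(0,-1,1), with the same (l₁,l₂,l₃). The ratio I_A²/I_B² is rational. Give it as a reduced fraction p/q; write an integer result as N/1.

Shared (l₁,l₂,l₃)=(2,1,3): N and (l;000)² cancel in I_A²/I_B².
A: Δ = 0!·4!·2!/7! = 1/105; Racah Σ t=0..0: t=0:+1/48 = 1/48; ⇒ 3j(2 1 3; 2 -1 -1)² = 1/105, sgn +1
B: Δ = 0!·4!·2!/7! = 1/105; Racah Σ t=0..0: t=0:+1/8 = 1/8; ⇒ 3j(2 1 3; 0 -1 1)² = 2/35, sgn +1
I_A²/I_B² = (1/105)/(2/35) = 1/6

1/6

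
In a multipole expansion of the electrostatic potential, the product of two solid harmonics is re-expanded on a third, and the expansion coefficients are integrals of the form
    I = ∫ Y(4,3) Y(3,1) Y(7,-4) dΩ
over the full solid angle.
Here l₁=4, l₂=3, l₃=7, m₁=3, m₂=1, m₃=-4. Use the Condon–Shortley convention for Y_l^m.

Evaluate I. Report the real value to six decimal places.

0.212007

Checks pass: Σm=0; 14 even; l₃=7∈[1,7].
(2·4+1)(2·3+1)(2·7+1) = 945
Δ: 0! 8! 6! / 15! → 1/45045
sum: t=0:+1/20736 = 1/20736
3j²(4 3 7; 0 0 0) = Δ·Π!·Σ² = 35/1287  (sign -1)
sum: t=0:+1/241920 = 1/241920
3j²(4 3 7; 3 1 -4) = Δ·Π!·Σ² = 2/91  (sign -1)
combine: 4πI² = 945·35/1287·2/91 = 1050/1859
take √, sign +1: I = 0.21200691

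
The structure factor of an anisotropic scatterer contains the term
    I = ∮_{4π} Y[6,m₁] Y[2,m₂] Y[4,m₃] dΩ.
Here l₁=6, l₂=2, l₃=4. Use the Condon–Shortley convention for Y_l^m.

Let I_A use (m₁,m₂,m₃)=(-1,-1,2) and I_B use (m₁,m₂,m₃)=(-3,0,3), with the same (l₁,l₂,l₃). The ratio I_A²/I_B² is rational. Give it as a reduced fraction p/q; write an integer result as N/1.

Same 6,2,4: normalisation and zero-m 3j drop out of the ratio.
A: Δ: 4! 8! 0! / 13! → 1/6435; sum: t=1:−1/8640 = -1/8640; 3j²(6 2 4; -1 -1 2) = Δ·Π!·Σ² = 14/1287  (sign -1)
B: Δ: 4! 8! 0! / 13! → 1/6435; sum: t=2:+1/20160 = 1/20160; 3j²(6 2 4; -3 0 3) = Δ·Π!·Σ² = 12/715  (sign -1)
I_A²/I_B² = (14/1287)/(12/715) = 35/54

35/54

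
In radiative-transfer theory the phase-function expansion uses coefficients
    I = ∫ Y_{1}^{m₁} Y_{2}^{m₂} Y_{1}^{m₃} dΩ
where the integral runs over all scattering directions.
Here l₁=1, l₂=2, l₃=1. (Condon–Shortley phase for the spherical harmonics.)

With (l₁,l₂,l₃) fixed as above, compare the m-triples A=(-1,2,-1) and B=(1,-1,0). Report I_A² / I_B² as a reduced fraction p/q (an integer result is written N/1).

2/1

Shared (l₁,l₂,l₃)=(1,2,1): N and (l;000)² cancel in I_A²/I_B².
A: Δ = 2!·0!·2!/5! = 1/30; Racah Σ t=2..2: t=2:+1/4 = 1/4; ⇒ 3j(1 2 1; -1 2 -1)² = 1/5, sgn +1
B: Δ = 2!·0!·2!/5! = 1/30; Racah Σ t=0..0: t=0:+1/2 = 1/2; ⇒ 3j(1 2 1; 1 -1 0)² = 1/10, sgn -1
I_A²/I_B² = (1/5)/(1/10) = 2/1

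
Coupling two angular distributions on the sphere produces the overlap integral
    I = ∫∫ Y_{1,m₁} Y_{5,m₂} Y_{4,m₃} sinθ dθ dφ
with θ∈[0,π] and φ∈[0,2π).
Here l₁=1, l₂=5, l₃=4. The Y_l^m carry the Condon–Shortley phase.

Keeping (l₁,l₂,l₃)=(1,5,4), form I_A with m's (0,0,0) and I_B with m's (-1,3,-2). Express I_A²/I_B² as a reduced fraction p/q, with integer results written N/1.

25/28

Same 1,5,4: normalisation and zero-m 3j drop out of the ratio.
A: Δ: 2! 0! 8! / 11! → 1/495; sum: t=1:−1/576 = -1/576; 3j²(1 5 4; 0 0 0) = Δ·Π!·Σ² = 5/99  (sign -1)
B: Δ: 2! 0! 8! / 11! → 1/495; sum: t=2:+1/2880 = 1/2880; 3j²(1 5 4; -1 3 -2) = Δ·Π!·Σ² = 28/495  (sign +1)
I_A²/I_B² = (5/99)/(28/495) = 25/28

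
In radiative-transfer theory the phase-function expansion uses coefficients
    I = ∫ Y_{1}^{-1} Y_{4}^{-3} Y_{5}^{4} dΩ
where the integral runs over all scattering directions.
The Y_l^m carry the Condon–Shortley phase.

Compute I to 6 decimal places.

Checks pass: Σm=0; 10 even; l₃=5∈[3,5].
(2·1+1)(2·4+1)(2·5+1) = 297
Δ: 0! 2! 8! / 11! → 1/495
sum: t=0:+1/576 = 1/576
3j²(1 4 5; 0 0 0) = Δ·Π!·Σ² = 5/99  (sign -1)
sum: t=0:+1/10080 = 1/10080
3j²(1 4 5; -1 -3 4) = Δ·Π!·Σ² = 4/55  (sign -1)
combine: 4πI² = 297·5/99·4/55 = 12/11
take √, sign +1: I = 0.29463840

0.294638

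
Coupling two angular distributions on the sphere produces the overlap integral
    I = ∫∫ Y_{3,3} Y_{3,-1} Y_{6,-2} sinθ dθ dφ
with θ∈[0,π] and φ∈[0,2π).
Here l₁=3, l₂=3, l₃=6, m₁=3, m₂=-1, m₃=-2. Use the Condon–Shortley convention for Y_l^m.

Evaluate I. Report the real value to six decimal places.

0.062728

Rules hold: Σm=0, L=12 even, 0≤6≤6.
N = 7·7·13 = 637
Δ = 0!·6!·6!/13! = 1/12012
Racah Σ t=0..0: t=0:+1/1296 = 1/1296
⇒ 3j(3 3 6; 0 0 0)² = 100/3003, sgn +1
Racah Σ t=0..0: t=0:+1/34560 = 1/34560
⇒ 3j(3 3 6; 3 -1 -2)² = 1/429, sgn +1
4πI² = N·(3j₀)²·(3jₘ)² = 700/14157
I = +1·√(0.0494455/4π) = 0.06272757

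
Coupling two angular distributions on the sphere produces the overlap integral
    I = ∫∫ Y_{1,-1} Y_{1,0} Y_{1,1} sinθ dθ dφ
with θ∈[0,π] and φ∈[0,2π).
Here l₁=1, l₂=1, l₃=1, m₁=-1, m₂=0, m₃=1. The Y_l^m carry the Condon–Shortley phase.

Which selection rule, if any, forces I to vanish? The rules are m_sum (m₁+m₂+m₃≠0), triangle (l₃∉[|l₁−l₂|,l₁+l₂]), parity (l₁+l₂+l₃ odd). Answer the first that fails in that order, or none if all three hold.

m₁+m₂+m₃ = -1 + 0 + 1 = 0  ✓
triangle: |1−1|=0 ≤ l₃=1 ≤ 1+1=2  ✓
parity: l₁+l₂+l₃ = 3 is odd  ✗

parity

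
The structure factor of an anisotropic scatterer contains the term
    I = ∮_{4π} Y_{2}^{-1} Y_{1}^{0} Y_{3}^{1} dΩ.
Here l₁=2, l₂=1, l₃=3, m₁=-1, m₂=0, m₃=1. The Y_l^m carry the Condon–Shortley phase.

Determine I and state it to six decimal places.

Rules hold: Σm=0, L=6 even, 1≤3≤3.
N = 5·3·7 = 105
Δ = 0!·4!·2!/7! = 1/105
Racah Σ t=0..0: t=0:+1/4 = 1/4
⇒ 3j(2 1 3; 0 0 0)² = 3/35, sgn -1
Racah Σ t=0..0: t=0:+1/6 = 1/6
⇒ 3j(2 1 3; -1 0 1)² = 8/105, sgn +1
4πI² = N·(3j₀)²·(3jₘ)² = 24/35
I = -1·√(0.685714/4π) = -0.23359668

-0.233597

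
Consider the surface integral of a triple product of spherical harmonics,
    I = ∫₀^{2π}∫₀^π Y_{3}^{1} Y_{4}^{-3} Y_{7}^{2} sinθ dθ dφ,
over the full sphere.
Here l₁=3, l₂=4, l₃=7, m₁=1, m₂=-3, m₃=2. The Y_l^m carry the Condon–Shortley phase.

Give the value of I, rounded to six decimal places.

0.090400

m-sum 0 ✓  L=14 even ✓  1≤7≤7 ✓
Π(2lᵢ+1) = 7×9×15 = 945
triangle coeff Δ(3,4,7) = 1/45045
Σ_t [0,0]: t=0:+1/20736 = 1/20736
(3j)²=35/1287 [(3 4 7; 0 0 0)], sign=-1
Σ_t [0,0]: t=0:+1/241920 = 1/241920
(3j)²=4/1001 [(3 4 7; 1 -3 2)], sign=-1
⇒ 4πI² = 2100/20449
I = (+1)√(2100/20449/(4π)) = 0.09040005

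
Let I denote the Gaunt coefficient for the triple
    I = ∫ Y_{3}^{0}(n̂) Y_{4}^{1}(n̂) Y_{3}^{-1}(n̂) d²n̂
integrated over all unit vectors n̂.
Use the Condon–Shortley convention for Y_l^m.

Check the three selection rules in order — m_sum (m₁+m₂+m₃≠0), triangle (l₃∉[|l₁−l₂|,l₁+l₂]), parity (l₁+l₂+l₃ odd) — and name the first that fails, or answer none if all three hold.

none

m₁+m₂+m₃ = 0 + 1 − 1 = 0  ✓
triangle: |3−4|=1 ≤ l₃=3 ≤ 3+4=7  ✓
parity: l₁+l₂+l₃ = 10 is even  ✓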